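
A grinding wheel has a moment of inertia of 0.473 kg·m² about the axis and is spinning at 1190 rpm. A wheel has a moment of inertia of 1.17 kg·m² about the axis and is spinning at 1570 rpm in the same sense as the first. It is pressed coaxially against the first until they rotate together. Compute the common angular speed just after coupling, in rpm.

No external torque acts about the common axis, so total angular momentum is conserved.
Taking A's sense as positive: L = (0.4730)(1190) + (1.170)(1570) = 2400 kg·m²·rpm.
Combined I = 0.4730 + 1.170 = 1.643 kg·m².
ω_f = L / I = 2400 / 1.643 = 1461 rpm.

|ω_f| ≈ 1460 rpm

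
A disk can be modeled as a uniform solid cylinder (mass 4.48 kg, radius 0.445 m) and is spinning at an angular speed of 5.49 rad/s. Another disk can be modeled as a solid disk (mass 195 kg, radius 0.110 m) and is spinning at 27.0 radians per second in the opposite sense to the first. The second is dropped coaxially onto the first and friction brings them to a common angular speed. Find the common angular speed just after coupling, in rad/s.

No external torque acts about the common axis, so total angular momentum is conserved.
Moments of inertia: I_A = ½(4.48)(0.445)² = 0.4436 kg·m²; I_B = ½(195)(0.110)² = 1.180 kg·m².
Taking A's sense as positive: L = (0.4436)(5.49) − (1.180)(27.0) = -29.42 kg·m²·rad/s.
Combined I = 0.4436 + 1.180 = 1.623 kg·m².
ω_f = L / I = -29.42 / 1.623 = -18.12 rad/s.

|ω_f| ≈ 18.1 rad/s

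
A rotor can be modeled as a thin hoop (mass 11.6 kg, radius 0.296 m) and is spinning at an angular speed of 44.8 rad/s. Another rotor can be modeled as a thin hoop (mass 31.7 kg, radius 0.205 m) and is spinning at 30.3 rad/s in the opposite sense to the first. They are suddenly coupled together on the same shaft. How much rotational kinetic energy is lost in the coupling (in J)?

ΔKE lost ≈ 1630 J

No external torque acts about the common axis, so total angular momentum is conserved.
Moments of inertia: I_A = (11.6)(0.296)² = 1.016 kg·m²; I_B = (31.7)(0.205)² = 1.332 kg·m².
Taking A's sense as positive: L = (1.016)(44.8) − (1.332)(30.3) = 5.167 kg·m²·rad/s.
Combined I = 1.016 + 1.332 = 2.349 kg·m².
ω_f = L / I = 5.167 / 2.349 = 2.200 rad/s.
KE_i = ½ΣIω² = 1631 J; KE_f = ½(2.349)(2.200)² = 5.684 J.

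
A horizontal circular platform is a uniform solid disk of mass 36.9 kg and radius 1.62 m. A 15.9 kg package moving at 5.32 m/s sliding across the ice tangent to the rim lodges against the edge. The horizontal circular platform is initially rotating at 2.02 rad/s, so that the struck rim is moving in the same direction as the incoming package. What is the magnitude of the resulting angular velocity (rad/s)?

|ω_f| ≈ 2.61 rad/s

About the central axle the impulsive forces during the collision are internal, so angular momentum about that axis is conserved.
I_p = ½(36.9)(1.62)² = 48.42 kg·m². Taking the sense of the package's angular momentum as positive, L_{package} = m v R = (15.9)(5.32)(1.62) = 137.0 kg·m²/s.
L_i = +I_p ω_p + m v R = +(48.42)(2.02) + 137.0 = 234.8 kg·m²/s.
After sticking, I_f = I_p + m R² = 48.42 + (15.9)(1.62)² = 90.15 kg·m².
ω_f = L_i / I_f = 234.8 / 90.15 = 2.605 rad/s.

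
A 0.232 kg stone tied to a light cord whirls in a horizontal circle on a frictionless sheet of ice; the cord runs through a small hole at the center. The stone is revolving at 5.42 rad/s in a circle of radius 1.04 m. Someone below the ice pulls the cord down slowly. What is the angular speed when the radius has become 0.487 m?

ω₂ ≈ 24.7 rad/s

No torque about the axis ⇒ m r₁² ω₁ = m r₂² ω₂.
ω₂ = ω₁ (r₁/r₂)² = (5.42)(1.04/0.487)² = 24.72 rad/s.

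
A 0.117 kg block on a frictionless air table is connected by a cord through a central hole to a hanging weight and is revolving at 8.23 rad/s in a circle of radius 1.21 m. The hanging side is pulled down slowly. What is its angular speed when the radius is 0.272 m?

ω₂ ≈ 163 rad/s

No torque about the axis ⇒ m r₁² ω₁ = m r₂² ω₂.
ω₂ = ω₁ (r₁/r₂)² = (8.23)(1.21/0.272)² = 162.9 rad/s.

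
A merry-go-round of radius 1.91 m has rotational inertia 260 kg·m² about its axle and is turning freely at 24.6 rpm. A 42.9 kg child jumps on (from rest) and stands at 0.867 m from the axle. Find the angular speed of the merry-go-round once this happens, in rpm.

No external torque acts about the axle; L_before = L_after.
Added inertia Σmr² = (42.9)(0.867)² = 32.25 kg·m²; I_f = 260.0 + 32.25 = 292.2 kg·m².
ω_f = I_p ω_i / I_f = (260.0)(24.6) / 292.2 = 21.89 rpm.

ω_f ≈ 21.9 rpm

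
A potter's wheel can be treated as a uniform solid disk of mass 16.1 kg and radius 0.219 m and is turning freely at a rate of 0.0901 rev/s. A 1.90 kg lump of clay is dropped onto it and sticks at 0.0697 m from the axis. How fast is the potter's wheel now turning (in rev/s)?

ω_f ≈ 0.0880 rev/s

The added mass arrives with no angular momentum about the axis, and any external torque about the axis is negligible, so the system's angular momentum is conserved.
I_p = ½(16.1)(0.219)² = 0.3861 kg·m².
Added inertia Σmr² = (1.90)(0.0697)² = 0.009230 kg·m²; I_f = 0.3861 + 0.009230 = 0.3953 kg·m².
ω_f = I_p ω_i / I_f = (0.3861)(0.0901) / 0.3953 = 0.08800 rev/s.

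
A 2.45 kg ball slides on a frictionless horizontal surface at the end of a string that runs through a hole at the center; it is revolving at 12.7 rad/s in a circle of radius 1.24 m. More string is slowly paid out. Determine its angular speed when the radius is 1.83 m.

ω₂ ≈ 5.83 rad/s

No torque about the axis ⇒ m r₁² ω₁ = m r₂² ω₂.
ω₂ = ω₁ (r₁/r₂)² = (12.7)(1.24/1.83)² = 5.831 rad/s.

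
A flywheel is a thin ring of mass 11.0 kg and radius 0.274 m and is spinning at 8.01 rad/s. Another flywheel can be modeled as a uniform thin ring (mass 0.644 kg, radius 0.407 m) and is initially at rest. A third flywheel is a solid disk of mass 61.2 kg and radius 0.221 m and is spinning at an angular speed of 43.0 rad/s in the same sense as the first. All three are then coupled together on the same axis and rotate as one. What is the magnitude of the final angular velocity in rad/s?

No external torque acts about the common axis, so total angular momentum is conserved.
Moments of inertia: I_A = (11.0)(0.274)² = 0.8258 kg·m²; I_B = (0.644)(0.407)² = 0.1067 kg·m²; I_C = ½(61.2)(0.221)² = 1.495 kg·m².
Taking A's sense as positive: L = (0.8258)(8.01) + (1.495)(43.0) = 70.88 kg·m²·rad/s.
Combined I = 0.8258 + 0.1067 + 1.495 = 2.427 kg·m².
ω_f = L / I = 70.88 / 2.427 = 29.20 rad/s.

|ω_f| ≈ 29.2 rad/s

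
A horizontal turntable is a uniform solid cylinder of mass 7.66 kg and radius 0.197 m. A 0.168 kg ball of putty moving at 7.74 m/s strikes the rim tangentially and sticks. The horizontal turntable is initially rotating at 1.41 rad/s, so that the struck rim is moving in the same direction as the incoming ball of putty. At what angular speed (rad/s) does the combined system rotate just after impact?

The axle reaction passes through the axle and exerts no torque about it; angular momentum about the axle is conserved through the impact.
I_p = ½(7.66)(0.197)² = 0.1486 kg·m². Taking the sense of the ball of putty's angular momentum as positive, L_{ball} = m v R = (0.168)(7.74)(0.197) = 0.2562 kg·m²/s.
L_i = +I_p ω_p + m v R = +(0.1486)(1.41) + 0.2562 = 0.4657 kg·m²/s.
After sticking, I_f = I_p + m R² = 0.1486 + (0.168)(0.197)² = 0.1552 kg·m².
ω_f = L_i / I_f = 0.4657 / 0.1552 = 3.002 rad/s.

|ω_f| ≈ 3.00 rad/s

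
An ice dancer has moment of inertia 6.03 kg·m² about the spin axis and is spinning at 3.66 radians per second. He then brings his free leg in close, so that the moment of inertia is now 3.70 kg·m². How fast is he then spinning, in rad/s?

ω₂ ≈ 5.96 rad/s

Angular momentum about the spin axis is conserved since the torque about it is zero.
ω₂ = I₁ω₁ / I₂ = (6.030)(3.66 rad/s) / (3.700) = 5.965 rad/s.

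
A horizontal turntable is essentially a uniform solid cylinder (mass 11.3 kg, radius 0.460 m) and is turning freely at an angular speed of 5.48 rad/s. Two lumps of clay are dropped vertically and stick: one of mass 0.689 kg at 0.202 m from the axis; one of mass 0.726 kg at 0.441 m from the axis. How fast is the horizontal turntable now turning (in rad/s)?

No external torque acts about the axis; L_before = L_after.
I_p = ½(11.3)(0.460)² = 1.196 kg·m².
Added inertia Σmr² = (0.689)(0.202)² + (0.726)(0.441)² = 0.1693 kg·m²; I_f = 1.196 + 0.1693 = 1.365 kg·m².
ω_f = I_p ω_i / I_f = (1.196)(5.48) / 1.365 = 4.800 rad/s.

ω_f ≈ 4.80 rad/s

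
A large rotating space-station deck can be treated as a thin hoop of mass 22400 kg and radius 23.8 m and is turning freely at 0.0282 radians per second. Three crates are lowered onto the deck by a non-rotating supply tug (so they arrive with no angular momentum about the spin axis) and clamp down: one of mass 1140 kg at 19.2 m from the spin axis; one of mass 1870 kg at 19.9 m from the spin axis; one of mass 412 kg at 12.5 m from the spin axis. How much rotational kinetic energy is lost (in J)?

energy lost ≈ 444 J

The added mass arrives with no angular momentum about the spin axis, and any external torque about the spin axis is negligible, so the system's angular momentum is conserved.
I_p = (22400)(23.8)² = 1.269e+07 kg·m².
Added inertia Σmr² = (1140)(19.2)² + (1870)(19.9)² + (412)(12.5)² = 1.225e+06 kg·m²; I_f = 1.269e+07 + 1.225e+06 = 1.391e+07 kg·m².
ω_f = I_p ω_i / I_f = (1.269e+07)(0.0282) / 1.391e+07 = 0.02572 rad/s.
KE_i = ½(1.269e+07)(0.02820 rad/s)² = 5045 J; KE_f = ½(1.391e+07)(0.02572)² = 4601 J.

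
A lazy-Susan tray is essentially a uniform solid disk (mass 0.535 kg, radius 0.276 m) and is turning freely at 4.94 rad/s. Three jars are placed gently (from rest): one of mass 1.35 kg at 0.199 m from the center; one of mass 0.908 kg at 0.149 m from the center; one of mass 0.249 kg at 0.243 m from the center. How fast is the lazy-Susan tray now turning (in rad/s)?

No external torque acts about the center; L_before = L_after.
I_p = ½(0.535)(0.276)² = 0.02038 kg·m².
Added inertia Σmr² = (1.35)(0.199)² + (0.908)(0.149)² + (0.249)(0.243)² = 0.08832 kg·m²; I_f = 0.02038 + 0.08832 = 0.1087 kg·m².
ω_f = I_p ω_i / I_f = (0.02038)(4.94) / 0.1087 = 0.9261 rad/s.

ω_f ≈ 0.926 rad/s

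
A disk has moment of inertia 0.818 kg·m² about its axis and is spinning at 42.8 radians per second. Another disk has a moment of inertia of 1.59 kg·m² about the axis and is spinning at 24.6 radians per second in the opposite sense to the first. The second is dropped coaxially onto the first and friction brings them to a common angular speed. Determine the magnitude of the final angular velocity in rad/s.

|ω_f| ≈ 1.70 rad/s

The coupling torques are internal; angular momentum about the shared axis is conserved.
Taking A's sense as positive: L = (0.8180)(42.8) − (1.590)(24.6) = -4.104 kg·m²·rad/s.
Combined I = 0.8180 + 1.590 = 2.408 kg·m².
ω_f = L / I = -4.104 / 2.408 = -1.704 rad/s.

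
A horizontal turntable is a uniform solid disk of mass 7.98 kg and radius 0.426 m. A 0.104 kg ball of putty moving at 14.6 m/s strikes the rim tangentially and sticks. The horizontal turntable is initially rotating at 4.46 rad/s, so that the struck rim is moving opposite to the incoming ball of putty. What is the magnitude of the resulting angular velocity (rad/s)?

About the axle the impulsive forces during the collision are internal, so angular momentum about that axis is conserved.
I_p = ½(7.98)(0.426)² = 0.7241 kg·m². Taking the sense of the ball of putty's angular momentum as positive, L_{ball} = m v R = (0.104)(14.6)(0.426) = 0.6468 kg·m²/s.
L_i = −I_p ω_p + m v R = −(0.7241)(4.46) + 0.6468 = -2.583 kg·m²/s.
After sticking, I_f = I_p + m R² = 0.7241 + (0.104)(0.426)² = 0.7430 kg·m².
ω_f = L_i / I_f = -2.583 / 0.7430 = -3.476 rad/s.

|ω_f| ≈ 3.48 rad/s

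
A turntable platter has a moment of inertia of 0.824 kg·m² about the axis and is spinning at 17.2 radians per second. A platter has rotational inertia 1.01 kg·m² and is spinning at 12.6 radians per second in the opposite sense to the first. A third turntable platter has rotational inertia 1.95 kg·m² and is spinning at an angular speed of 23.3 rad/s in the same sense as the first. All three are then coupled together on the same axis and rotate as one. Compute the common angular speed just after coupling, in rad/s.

|ω_f| ≈ 12.4 rad/s

No external torque acts about the common axis, so total angular momentum is conserved.
Taking A's sense as positive: L = (0.8240)(17.2) − (1.010)(12.6) + (1.950)(23.3) = 46.88 kg·m²·rad/s.
Combined I = 0.8240 + 1.010 + 1.950 = 3.784 kg·m².
ω_f = L / I = 46.88 / 3.784 = 12.39 rad/s.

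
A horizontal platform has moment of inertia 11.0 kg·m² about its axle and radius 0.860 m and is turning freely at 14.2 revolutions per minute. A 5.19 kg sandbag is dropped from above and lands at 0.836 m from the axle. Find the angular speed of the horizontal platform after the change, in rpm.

No external torque acts about the axle; L_before = L_after.
Added inertia Σmr² = (5.19)(0.836)² = 3.627 kg·m²; I_f = 11.00 + 3.627 = 14.63 kg·m².
ω_f = I_p ω_i / I_f = (11.00)(14.2) / 14.63 = 10.68 rpm.

ω_f ≈ 10.7 rpm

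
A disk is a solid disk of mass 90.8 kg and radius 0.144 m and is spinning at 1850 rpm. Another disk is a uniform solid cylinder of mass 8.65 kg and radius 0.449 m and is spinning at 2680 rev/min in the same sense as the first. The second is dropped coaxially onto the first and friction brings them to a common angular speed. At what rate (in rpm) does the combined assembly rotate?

The coupling torques are internal; angular momentum about the shared axis is conserved.
Moments of inertia: I_A = ½(90.8)(0.144)² = 0.9414 kg·m²; I_B = ½(8.65)(0.449)² = 0.8719 kg·m².
Taking A's sense as positive: L = (0.9414)(1850) + (0.8719)(2680) = 4078 kg·m²·rpm.
Combined I = 0.9414 + 0.8719 = 1.813 kg·m².
ω_f = L / I = 4078 / 1.813 = 2249 rpm.

|ω_f| ≈ 2250 rpm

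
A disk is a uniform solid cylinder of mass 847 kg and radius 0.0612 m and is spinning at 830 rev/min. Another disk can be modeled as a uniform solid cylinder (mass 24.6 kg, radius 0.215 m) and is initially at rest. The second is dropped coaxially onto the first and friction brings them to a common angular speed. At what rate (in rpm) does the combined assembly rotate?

No external torque acts about the common axis, so total angular momentum is conserved.
Moments of inertia: I_A = ½(847)(0.0612)² = 1.586 kg·m²; I_B = ½(24.6)(0.215)² = 0.5686 kg·m².
Taking A's sense as positive: L = (1.586)(830) = 1317 kg·m²·rpm.
Combined I = 1.586 + 0.5686 = 2.155 kg·m².
ω_f = L / I = 1317 / 2.155 = 611.0 rpm.

|ω_f| ≈ 611 rpm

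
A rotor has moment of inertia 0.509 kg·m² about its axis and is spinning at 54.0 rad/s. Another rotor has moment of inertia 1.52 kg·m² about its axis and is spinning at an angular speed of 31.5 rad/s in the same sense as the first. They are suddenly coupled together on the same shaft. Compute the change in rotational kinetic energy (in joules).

ΔKE ≈ -96.5 J

The coupling torques are internal; angular momentum about the shared axis is conserved.
Taking A's sense as positive: L = (0.5090)(54.0) + (1.520)(31.5) = 75.37 kg·m²·rad/s.
Combined I = 0.5090 + 1.520 = 2.029 kg·m².
ω_f = L / I = 75.37 / 2.029 = 37.14 rad/s.
KE_i = ½ΣIω² = 1496 J; KE_f = ½(2.029)(37.14)² = 1400 J.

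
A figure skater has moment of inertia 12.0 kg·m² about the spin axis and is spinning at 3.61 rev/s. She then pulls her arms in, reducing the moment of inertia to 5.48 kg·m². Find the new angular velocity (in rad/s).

Angular momentum about the spin axis is conserved since the torque about it is zero.
ω₂ = I₁ω₁ / I₂ = (12.00)(3.61 rev/s) / (5.480) = 7.905 rev/s = 49.67 rad/s.

ω₂ ≈ 49.7 rad/s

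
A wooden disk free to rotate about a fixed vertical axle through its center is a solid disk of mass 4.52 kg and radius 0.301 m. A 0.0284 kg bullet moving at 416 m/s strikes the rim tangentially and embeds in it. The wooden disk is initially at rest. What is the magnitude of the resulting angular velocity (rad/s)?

|ω_f| ≈ 17.2 rad/s

The axle reaction passes through the axle and exerts no torque about it; angular momentum about the axle is conserved through the impact.
I_p = ½(4.52)(0.301)² = 0.2048 kg·m². Taking the sense of the bullet's angular momentum as positive, L_{bullet} = m v R = (0.0284)(416)(0.301) = 3.556 kg·m²/s.
L_i = 0 + 3.556 = 3.556 kg·m²/s.
After sticking, I_f = I_p + m R² = 0.2048 + (0.0284)(0.301)² = 0.2073 kg·m².
ω_f = L_i / I_f = 3.556 / 0.2073 = 17.15 rad/s.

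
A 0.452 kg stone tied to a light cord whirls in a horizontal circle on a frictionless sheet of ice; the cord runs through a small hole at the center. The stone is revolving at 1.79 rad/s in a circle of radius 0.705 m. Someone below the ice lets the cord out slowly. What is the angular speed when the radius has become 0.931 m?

No torque about the axis ⇒ m r₁² ω₁ = m r₂² ω₂.
ω₂ = ω₁ (r₁/r₂)² = (1.79)(0.705/0.931)² = 1.026 rad/s.

ω₂ ≈ 1.03 rad/s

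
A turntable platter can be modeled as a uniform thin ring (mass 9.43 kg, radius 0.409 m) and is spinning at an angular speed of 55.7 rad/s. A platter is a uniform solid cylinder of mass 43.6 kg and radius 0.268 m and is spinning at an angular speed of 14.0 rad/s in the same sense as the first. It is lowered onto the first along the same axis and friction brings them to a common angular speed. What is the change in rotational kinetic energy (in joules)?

ΔKE ≈ -683 J

No external torque acts about the common axis, so total angular momentum is conserved.
Moments of inertia: I_A = (9.43)(0.409)² = 1.577 kg·m²; I_B = ½(43.6)(0.268)² = 1.566 kg·m².
Taking A's sense as positive: L = (1.577)(55.7) + (1.566)(14.0) = 109.8 kg·m²·rad/s.
Combined I = 1.577 + 1.566 = 3.143 kg·m².
ω_f = L / I = 109.8 / 3.143 = 34.93 rad/s.
KE_i = ½ΣIω² = 2600 J; KE_f = ½(3.143)(34.93)² = 1917 J.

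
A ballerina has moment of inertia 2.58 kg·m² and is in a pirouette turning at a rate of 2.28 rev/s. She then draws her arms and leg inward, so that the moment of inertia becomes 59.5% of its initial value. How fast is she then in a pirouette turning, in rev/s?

ω₂ ≈ 3.83 rev/s

No external torque acts about the spin axis, so angular momentum is conserved.
I₂ = 0.595 × 2.58 = 1.535 kg·m².
ω₂ = I₁ω₁ / I₂ = (2.580)(2.28 rev/s) / (1.535) = 3.832 rev/s.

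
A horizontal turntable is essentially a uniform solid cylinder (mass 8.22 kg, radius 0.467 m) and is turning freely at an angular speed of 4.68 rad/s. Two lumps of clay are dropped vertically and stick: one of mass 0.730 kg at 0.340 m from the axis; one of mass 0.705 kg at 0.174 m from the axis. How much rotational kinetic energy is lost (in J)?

energy lost ≈ 1.04 J

No external torque acts about the axis; L_before = L_after.
I_p = ½(8.22)(0.467)² = 0.8963 kg·m².
Added inertia Σmr² = (0.730)(0.340)² + (0.705)(0.174)² = 0.1057 kg·m²; I_f = 0.8963 + 0.1057 = 1.002 kg·m².
ω_f = I_p ω_i / I_f = (0.8963)(4.68) / 1.002 = 4.186 rad/s.
KE_i = ½(0.8963)(4.680 rad/s)² = 9.816 J; KE_f = ½(1.002)(4.186)² = 8.780 J.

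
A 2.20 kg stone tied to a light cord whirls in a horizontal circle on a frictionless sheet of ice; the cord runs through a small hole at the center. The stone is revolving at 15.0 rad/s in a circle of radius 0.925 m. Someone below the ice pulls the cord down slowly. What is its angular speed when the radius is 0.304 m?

No torque about the axis ⇒ m r₁² ω₁ = m r₂² ω₂.
ω₂ = ω₁ (r₁/r₂)² = (15.0)(0.925/0.304)² = 138.9 rad/s.

ω₂ ≈ 139 rad/s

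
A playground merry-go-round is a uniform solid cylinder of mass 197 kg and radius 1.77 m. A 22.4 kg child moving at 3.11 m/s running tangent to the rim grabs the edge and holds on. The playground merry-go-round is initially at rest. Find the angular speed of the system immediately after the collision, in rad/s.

The axle reaction passes through the axle and exerts no torque about it; angular momentum about the axle is conserved through the impact.
I_p = ½(197)(1.77)² = 308.6 kg·m². Taking the sense of the child's angular momentum as positive, L_{child} = m v R = (22.4)(3.11)(1.77) = 123.3 kg·m²/s.
L_i = 0 + 123.3 = 123.3 kg·m²/s.
After sticking, I_f = I_p + m R² = 308.6 + (22.4)(1.77)² = 378.8 kg·m².
ω_f = L_i / I_f = 123.3 / 378.8 = 0.3255 rad/s.

|ω_f| ≈ 0.326 rad/s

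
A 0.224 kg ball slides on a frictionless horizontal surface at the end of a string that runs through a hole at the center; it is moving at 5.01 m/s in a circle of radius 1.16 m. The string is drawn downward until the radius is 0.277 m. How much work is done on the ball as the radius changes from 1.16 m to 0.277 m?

W ≈ 46.5 J

The only horizontal force on the mass is along the cord (radial), so it exerts no torque about the hole and angular momentum m v r is conserved.
v₂ = v₁ r₁ / r₂ = (5.01)(1.16) / (0.277) = 20.98 m/s.
W = ΔKE = ½m(v₂² − v₁²) = 46.49 J.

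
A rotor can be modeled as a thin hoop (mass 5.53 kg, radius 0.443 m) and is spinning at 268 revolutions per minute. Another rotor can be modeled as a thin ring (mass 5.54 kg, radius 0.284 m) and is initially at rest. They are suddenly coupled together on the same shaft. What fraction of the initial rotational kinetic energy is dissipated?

fraction ≈ 0.292

No external torque acts about the common axis, so total angular momentum is conserved.
Moments of inertia: I_A = (5.53)(0.443)² = 1.085 kg·m²; I_B = (5.54)(0.284)² = 0.4468 kg·m².
Taking A's sense as positive: L = (1.085)(268) = 290.8 kg·m²·rpm.
Combined I = 1.085 + 0.4468 = 1.532 kg·m².
ω_f = L / I = 290.8 / 1.532 = 189.8 rpm.
KE_i = ½ΣIω² = 427.4 J; KE_f = ½(1.532)(19.88)² = 302.7 J.
Fraction dissipated = (KE_i − KE_f)/KE_i = 0.2916.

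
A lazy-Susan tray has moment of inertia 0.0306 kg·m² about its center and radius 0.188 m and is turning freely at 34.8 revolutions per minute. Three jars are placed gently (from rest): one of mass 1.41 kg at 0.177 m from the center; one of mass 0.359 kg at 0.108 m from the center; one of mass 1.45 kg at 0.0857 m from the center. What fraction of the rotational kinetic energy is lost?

fraction ≈ 0.659

No external torque acts about the center; L_before = L_after.
Added inertia Σmr² = (1.41)(0.177)² + (0.359)(0.108)² + (1.45)(0.0857)² = 0.05901 kg·m²; I_f = 0.03060 + 0.05901 = 0.08961 kg·m².
ω_f = I_p ω_i / I_f = (0.03060)(34.8) / 0.08961 = 11.88 rpm.
KE_i = ½(0.03060)(3.644 rad/s)² = 0.2032 J; KE_f = ½(0.08961)(1.244)² = 0.06939 J.
Fraction lost = 0.6585.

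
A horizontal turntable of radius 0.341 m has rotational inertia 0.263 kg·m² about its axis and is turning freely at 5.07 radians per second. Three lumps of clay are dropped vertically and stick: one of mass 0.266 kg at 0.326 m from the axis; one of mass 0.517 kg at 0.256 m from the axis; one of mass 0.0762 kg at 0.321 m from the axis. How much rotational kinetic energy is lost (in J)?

No external torque acts about the axis; L_before = L_after.
Added inertia Σmr² = (0.266)(0.326)² + (0.517)(0.256)² + (0.0762)(0.321)² = 0.07000 kg·m²; I_f = 0.2630 + 0.07000 = 0.3330 kg·m².
ω_f = I_p ω_i / I_f = (0.2630)(5.07) / 0.3330 = 4.004 rad/s.
KE_i = ½(0.2630)(5.070 rad/s)² = 3.380 J; KE_f = ½(0.3330)(4.004)² = 2.670 J.

energy lost ≈ 0.711 J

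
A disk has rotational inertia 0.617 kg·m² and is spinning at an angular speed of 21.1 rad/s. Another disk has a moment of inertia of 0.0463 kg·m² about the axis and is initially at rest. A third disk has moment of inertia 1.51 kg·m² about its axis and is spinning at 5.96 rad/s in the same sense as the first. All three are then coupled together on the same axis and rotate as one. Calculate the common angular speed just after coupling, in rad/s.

|ω_f| ≈ 10.1 rad/s

No external torque acts about the common axis, so total angular momentum is conserved.
Taking A's sense as positive: L = (0.6170)(21.1) + (1.510)(5.96) = 22.02 kg·m²·rad/s.
Combined I = 0.6170 + 0.04630 + 1.510 = 2.173 kg·m².
ω_f = L / I = 22.02 / 2.173 = 10.13 rad/s.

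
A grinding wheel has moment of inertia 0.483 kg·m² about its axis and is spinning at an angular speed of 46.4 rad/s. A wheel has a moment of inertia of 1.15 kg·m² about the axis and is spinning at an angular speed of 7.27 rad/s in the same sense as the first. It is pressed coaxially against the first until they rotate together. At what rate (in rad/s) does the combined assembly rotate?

No external torque acts about the common axis, so total angular momentum is conserved.
Taking A's sense as positive: L = (0.4830)(46.4) + (1.150)(7.27) = 30.77 kg·m²·rad/s.
Combined I = 0.4830 + 1.150 = 1.633 kg·m².
ω_f = L / I = 30.77 / 1.633 = 18.84 rad/s.

|ω_f| ≈ 18.8 rad/s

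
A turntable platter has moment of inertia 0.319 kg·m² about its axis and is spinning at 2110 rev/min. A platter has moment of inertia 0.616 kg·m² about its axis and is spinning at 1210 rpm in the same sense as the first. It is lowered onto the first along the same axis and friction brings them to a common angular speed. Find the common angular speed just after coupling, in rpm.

|ω_f| ≈ 1520 rpm

No external torque acts about the common axis, so total angular momentum is conserved.
Taking A's sense as positive: L = (0.3190)(2110) + (0.6160)(1210) = 1418 kg·m²·rpm.
Combined I = 0.3190 + 0.6160 = 0.9350 kg·m².
ω_f = L / I = 1418 / 0.9350 = 1517 rpm.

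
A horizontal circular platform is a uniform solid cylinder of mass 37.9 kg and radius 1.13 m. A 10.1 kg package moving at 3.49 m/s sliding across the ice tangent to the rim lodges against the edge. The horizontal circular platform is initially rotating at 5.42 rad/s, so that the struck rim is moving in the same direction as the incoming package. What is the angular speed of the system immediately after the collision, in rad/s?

|ω_f| ≈ 4.61 rad/s

The axle reaction passes through the central axle and exerts no torque about it; angular momentum about the central axle is conserved through the impact.
I_p = ½(37.9)(1.13)² = 24.20 kg·m². Taking the sense of the package's angular momentum as positive, L_{package} = m v R = (10.1)(3.49)(1.13) = 39.83 kg·m²/s.
L_i = +I_p ω_p + m v R = +(24.20)(5.42) + 39.83 = 171.0 kg·m²/s.
After sticking, I_f = I_p + m R² = 24.20 + (10.1)(1.13)² = 37.09 kg·m².
ω_f = L_i / I_f = 171.0 / 37.09 = 4.609 rad/s.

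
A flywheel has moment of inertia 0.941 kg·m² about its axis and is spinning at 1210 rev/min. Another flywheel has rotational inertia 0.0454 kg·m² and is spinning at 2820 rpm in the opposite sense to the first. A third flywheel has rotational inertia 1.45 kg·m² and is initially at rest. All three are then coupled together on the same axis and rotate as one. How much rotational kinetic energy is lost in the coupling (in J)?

ΔKE lost ≈ 7240 J

No external torque acts about the common axis, so total angular momentum is conserved.
Taking A's sense as positive: L = (0.9410)(1210) − (0.04540)(2820) = 1011 kg·m²·rpm.
Combined I = 0.9410 + 0.04540 + 1.450 = 2.436 kg·m².
ω_f = L / I = 1011 / 2.436 = 414.8 rpm.
KE_i = ½ΣIω² = 9534 J; KE_f = ½(2.436)(43.44)² = 2298 J.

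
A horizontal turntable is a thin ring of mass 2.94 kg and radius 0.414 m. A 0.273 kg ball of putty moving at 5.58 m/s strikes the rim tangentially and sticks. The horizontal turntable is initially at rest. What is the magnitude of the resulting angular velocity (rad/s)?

About the axle the impulsive forces during the collision are internal, so angular momentum about that axis is conserved.
I_p = (2.94)(0.414)² = 0.5039 kg·m². Taking the sense of the ball of putty's angular momentum as positive, L_{ball} = m v R = (0.273)(5.58)(0.414) = 0.6307 kg·m²/s.
L_i = 0 + 0.6307 = 0.6307 kg·m²/s.
After sticking, I_f = I_p + m R² = 0.5039 + (0.273)(0.414)² = 0.5507 kg·m².
ω_f = L_i / I_f = 0.6307 / 0.5507 = 1.145 rad/s.

|ω_f| ≈ 1.15 rad/s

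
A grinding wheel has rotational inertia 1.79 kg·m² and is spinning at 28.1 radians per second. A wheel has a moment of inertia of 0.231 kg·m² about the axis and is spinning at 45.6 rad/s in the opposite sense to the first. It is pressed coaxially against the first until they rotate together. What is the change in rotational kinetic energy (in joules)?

ΔKE ≈ -556 J

The coupling torques are internal; angular momentum about the shared axis is conserved.
Taking A's sense as positive: L = (1.790)(28.1) − (0.2310)(45.6) = 39.77 kg·m²·rad/s.
Combined I = 1.790 + 0.2310 = 2.021 kg·m².
ω_f = L / I = 39.77 / 2.021 = 19.68 rad/s.
KE_i = ½ΣIω² = 946.9 J; KE_f = ½(2.021)(19.68)² = 391.2 J.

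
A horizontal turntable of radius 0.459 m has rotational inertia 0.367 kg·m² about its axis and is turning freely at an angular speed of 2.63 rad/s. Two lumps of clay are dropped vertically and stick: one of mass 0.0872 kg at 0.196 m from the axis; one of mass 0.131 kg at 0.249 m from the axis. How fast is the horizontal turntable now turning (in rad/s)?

ω_f ≈ 2.55 rad/s

No external torque acts about the axis; L_before = L_after.
Added inertia Σmr² = (0.0872)(0.196)² + (0.131)(0.249)² = 0.01147 kg·m²; I_f = 0.3670 + 0.01147 = 0.3785 kg·m².
ω_f = I_p ω_i / I_f = (0.3670)(2.63) / 0.3785 = 2.550 rad/s.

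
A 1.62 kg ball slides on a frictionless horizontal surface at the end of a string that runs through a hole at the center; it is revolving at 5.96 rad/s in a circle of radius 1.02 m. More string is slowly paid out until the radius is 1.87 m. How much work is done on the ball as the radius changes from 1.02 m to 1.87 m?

The constraining force is radial, so m r² ω about the center is conserved.
ω₂ = ω₁ (r₁/r₂)² = (5.96)(1.02/1.87)² = 1.773 rad/s.
W = ΔKE = ½m(v₂² − v₁²) = -21.03 J.

W ≈ -21.0 J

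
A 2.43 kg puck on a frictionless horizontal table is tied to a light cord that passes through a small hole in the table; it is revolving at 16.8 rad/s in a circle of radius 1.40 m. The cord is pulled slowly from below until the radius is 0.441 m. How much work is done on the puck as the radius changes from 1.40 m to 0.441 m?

No torque about the axis ⇒ m r₁² ω₁ = m r₂² ω₂.
ω₂ = ω₁ (r₁/r₂)² = (16.8)(1.40/0.441)² = 169.3 rad/s.
W = ΔKE = ½m(v₂² − v₁²) = 6102 J.

W ≈ 6100 J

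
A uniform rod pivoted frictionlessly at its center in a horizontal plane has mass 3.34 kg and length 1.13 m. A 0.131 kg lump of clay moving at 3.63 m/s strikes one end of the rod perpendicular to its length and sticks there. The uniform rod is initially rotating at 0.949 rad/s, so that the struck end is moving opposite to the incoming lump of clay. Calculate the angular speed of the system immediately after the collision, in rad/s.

The axle reaction passes through the pivot and exerts no torque about it; angular momentum about the pivot is conserved through the impact.
I_p = (1/12)(3.34)(1.13)² = 0.3554 kg·m². Taking the sense of the lump of clay's angular momentum as positive, L_{lump} = m v R = (0.131)(3.63)(1.13/2) = 0.2687 kg·m²/s.
L_i = −I_p ω_p + m v R = −(0.3554)(0.949) + 0.2687 = -0.06860 kg·m²/s.
After sticking, I_f = I_p + m R² = 0.3554 + (0.131)(1.13/2)² = 0.3972 kg·m².
ω_f = L_i / I_f = -0.06860 / 0.3972 = -0.1727 rad/s.

|ω_f| ≈ 0.173 rad/s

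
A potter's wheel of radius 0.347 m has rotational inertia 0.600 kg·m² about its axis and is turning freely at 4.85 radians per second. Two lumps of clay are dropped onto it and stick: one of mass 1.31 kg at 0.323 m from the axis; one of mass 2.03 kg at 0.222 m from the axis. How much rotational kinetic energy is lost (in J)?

No external torque acts about the axis; L_before = L_after.
Added inertia Σmr² = (1.31)(0.323)² + (2.03)(0.222)² = 0.2367 kg·m²; I_f = 0.6000 + 0.2367 = 0.8367 kg·m².
ω_f = I_p ω_i / I_f = (0.6000)(4.85) / 0.8367 = 3.478 rad/s.
KE_i = ½(0.6000)(4.850 rad/s)² = 7.057 J; KE_f = ½(0.8367)(3.478)² = 5.060 J.

energy lost ≈ 2.00 J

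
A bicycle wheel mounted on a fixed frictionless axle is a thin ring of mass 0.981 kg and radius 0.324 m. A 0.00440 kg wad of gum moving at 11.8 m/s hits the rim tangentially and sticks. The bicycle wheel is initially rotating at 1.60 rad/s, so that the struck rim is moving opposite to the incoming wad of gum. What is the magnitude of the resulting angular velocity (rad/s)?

About the axle the impulsive forces during the collision are internal, so angular momentum about that axis is conserved.
I_p = (0.981)(0.324)² = 0.1030 kg·m². Taking the sense of the wad of gum's angular momentum as positive, L_{wad} = m v R = (0.00440)(11.8)(0.324) = 0.01682 kg·m²/s.
L_i = −I_p ω_p + m v R = −(0.1030)(1.60) + 0.01682 = -0.1479 kg·m²/s.
After sticking, I_f = I_p + m R² = 0.1030 + (0.00440)(0.324)² = 0.1034 kg·m².
ω_f = L_i / I_f = -0.1479 / 0.1034 = -1.430 rad/s.

|ω_f| ≈ 1.43 rad/s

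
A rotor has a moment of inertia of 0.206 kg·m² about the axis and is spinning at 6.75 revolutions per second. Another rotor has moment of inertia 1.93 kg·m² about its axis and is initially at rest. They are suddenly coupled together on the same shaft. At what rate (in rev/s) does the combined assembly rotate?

The coupling torques are internal; angular momentum about the shared axis is conserved.
Taking A's sense as positive: L = (0.2060)(6.75) = 1.390 kg·m²·rev/s.
Combined I = 0.2060 + 1.930 = 2.136 kg·m².
ω_f = L / I = 1.390 / 2.136 = 0.6510 rev/s.

|ω_f| ≈ 0.651 rev/s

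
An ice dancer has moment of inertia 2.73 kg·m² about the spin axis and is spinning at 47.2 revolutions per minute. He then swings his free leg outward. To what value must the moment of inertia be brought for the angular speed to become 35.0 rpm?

I₂ ≈ 3.68 kg·m²

Angular momentum about the spin axis is conserved since the torque about it is zero.
I₂ = I₁ω₁ / ω₂ = (2.73)(47.2) / (35.0) = 3.682 kg·m².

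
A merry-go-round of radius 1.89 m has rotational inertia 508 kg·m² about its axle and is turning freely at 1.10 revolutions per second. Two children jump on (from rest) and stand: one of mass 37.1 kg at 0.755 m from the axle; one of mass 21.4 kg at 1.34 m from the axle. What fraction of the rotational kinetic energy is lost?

fraction ≈ 0.105

The added mass arrives with no angular momentum about the axle, and any external torque about the axle is negligible, so the system's angular momentum is conserved.
Added inertia Σmr² = (37.1)(0.755)² + (21.4)(1.34)² = 59.57 kg·m²; I_f = 508.0 + 59.57 = 567.6 kg·m².
ω_f = I_p ω_i / I_f = (508.0)(1.10) / 567.6 = 0.9845 rev/s.
KE_i = ½(508.0)(6.912 rad/s)² = 12130 J; KE_f = ½(567.6)(6.186)² = 10860 J.
Fraction lost = 0.1050.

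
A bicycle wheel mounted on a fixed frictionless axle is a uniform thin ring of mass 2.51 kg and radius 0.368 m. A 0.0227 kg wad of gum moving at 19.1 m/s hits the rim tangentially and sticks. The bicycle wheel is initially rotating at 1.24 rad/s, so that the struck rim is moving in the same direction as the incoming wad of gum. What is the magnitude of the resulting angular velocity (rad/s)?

|ω_f| ≈ 1.69 rad/s

The axle reaction passes through the axle and exerts no torque about it; angular momentum about the axle is conserved through the impact.
I_p = (2.51)(0.368)² = 0.3399 kg·m². Taking the sense of the wad of gum's angular momentum as positive, L_{wad} = m v R = (0.0227)(19.1)(0.368) = 0.1596 kg·m²/s.
L_i = +I_p ω_p + m v R = +(0.3399)(1.24) + 0.1596 = 0.5810 kg·m²/s.
After sticking, I_f = I_p + m R² = 0.3399 + (0.0227)(0.368)² = 0.3430 kg·m².
ω_f = L_i / I_f = 0.5810 / 0.3430 = 1.694 rad/s.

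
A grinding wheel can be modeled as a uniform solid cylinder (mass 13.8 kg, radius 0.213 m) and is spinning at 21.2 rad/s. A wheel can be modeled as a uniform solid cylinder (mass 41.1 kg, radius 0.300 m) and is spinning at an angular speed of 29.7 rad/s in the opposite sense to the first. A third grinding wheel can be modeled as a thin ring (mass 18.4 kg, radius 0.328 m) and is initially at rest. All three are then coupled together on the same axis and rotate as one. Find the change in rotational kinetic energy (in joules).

No external torque acts about the common axis, so total angular momentum is conserved.
Moments of inertia: I_A = ½(13.8)(0.213)² = 0.3130 kg·m²; I_B = ½(41.1)(0.300)² = 1.849 kg·m²; I_C = (18.4)(0.328)² = 1.980 kg·m².
Taking A's sense as positive: L = (0.3130)(21.2) − (1.849)(29.7) = -48.29 kg·m²·rad/s.
Combined I = 0.3130 + 1.849 + 1.980 = 4.142 kg·m².
ω_f = L / I = -48.29 / 4.142 = -11.66 rad/s.
KE_i = ½ΣIω² = 886.1 J; KE_f = ½(4.142)(11.66)² = 281.5 J.

ΔKE ≈ -605 J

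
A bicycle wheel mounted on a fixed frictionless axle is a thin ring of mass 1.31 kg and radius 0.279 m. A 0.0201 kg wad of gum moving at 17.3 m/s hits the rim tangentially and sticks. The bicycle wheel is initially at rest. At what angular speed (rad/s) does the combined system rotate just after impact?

The axle reaction passes through the axle and exerts no torque about it; angular momentum about the axle is conserved through the impact.
I_p = (1.31)(0.279)² = 0.1020 kg·m². Taking the sense of the wad of gum's angular momentum as positive, L_{wad} = m v R = (0.0201)(17.3)(0.279) = 0.09702 kg·m²/s.
L_i = 0 + 0.09702 = 0.09702 kg·m²/s.
After sticking, I_f = I_p + m R² = 0.1020 + (0.0201)(0.279)² = 0.1035 kg·m².
ω_f = L_i / I_f = 0.09702 / 0.1035 = 0.9370 rad/s.

|ω_f| ≈ 0.937 rad/s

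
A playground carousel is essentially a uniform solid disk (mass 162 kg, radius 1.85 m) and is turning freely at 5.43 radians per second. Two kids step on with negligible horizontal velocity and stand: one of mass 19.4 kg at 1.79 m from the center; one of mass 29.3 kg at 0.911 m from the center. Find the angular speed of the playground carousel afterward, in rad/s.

ω_f ≈ 4.14 rad/s

No external torque acts about the center; L_before = L_after.
I_p = ½(162)(1.85)² = 277.2 kg·m².
Added inertia Σmr² = (19.4)(1.79)² + (29.3)(0.911)² = 86.48 kg·m²; I_f = 277.2 + 86.48 = 363.7 kg·m².
ω_f = I_p ω_i / I_f = (277.2)(5.43) / 363.7 = 4.139 rad/s.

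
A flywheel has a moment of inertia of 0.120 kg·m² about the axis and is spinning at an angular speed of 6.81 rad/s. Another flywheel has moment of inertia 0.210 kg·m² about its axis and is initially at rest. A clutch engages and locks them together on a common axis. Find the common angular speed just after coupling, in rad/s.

|ω_f| ≈ 2.48 rad/s

The coupling torques are internal; angular momentum about the shared axis is conserved.
Taking A's sense as positive: L = (0.1200)(6.81) = 0.8172 kg·m²·rad/s.
Combined I = 0.1200 + 0.2100 = 0.3300 kg·m².
ω_f = L / I = 0.8172 / 0.3300 = 2.476 rad/s.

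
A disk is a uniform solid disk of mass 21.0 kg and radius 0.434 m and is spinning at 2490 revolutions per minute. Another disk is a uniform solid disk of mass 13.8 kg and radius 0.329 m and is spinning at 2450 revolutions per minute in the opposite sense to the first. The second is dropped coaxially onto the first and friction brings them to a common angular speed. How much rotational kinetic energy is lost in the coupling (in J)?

ΔKE lost ≈ 72500 J

No external torque acts about the common axis, so total angular momentum is conserved.
Moments of inertia: I_A = ½(21.0)(0.434)² = 1.978 kg·m²; I_B = ½(13.8)(0.329)² = 0.7469 kg·m².
Taking A's sense as positive: L = (1.978)(2490) − (0.7469)(2450) = 3095 kg·m²·rpm.
Combined I = 1.978 + 0.7469 = 2.725 kg·m².
ω_f = L / I = 3095 / 2.725 = 1136 rpm.
KE_i = ½ΣIω² = 91820 J; KE_f = ½(2.725)(118.9)² = 19270 J.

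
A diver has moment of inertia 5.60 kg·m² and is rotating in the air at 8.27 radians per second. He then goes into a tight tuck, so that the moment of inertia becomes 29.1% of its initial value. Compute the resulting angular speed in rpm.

ω₂ ≈ 271 rpm

With no external torque about the axis, L is conserved: I₁ω₁ = I₂ω₂.
I₂ = 0.291 × 5.60 = 1.630 kg·m².
ω₂ = I₁ω₁ / I₂ = (5.600)(8.27 rad/s) / (1.630) = 28.42 rad/s = 271.4 rpm.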